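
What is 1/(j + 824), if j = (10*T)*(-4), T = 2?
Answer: 1/744 ≈ 0.0013441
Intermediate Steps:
j = -80 (j = (10*2)*(-4) = 20*(-4) = -80)
1/(j + 824) = 1/(-80 + 824) = 1/744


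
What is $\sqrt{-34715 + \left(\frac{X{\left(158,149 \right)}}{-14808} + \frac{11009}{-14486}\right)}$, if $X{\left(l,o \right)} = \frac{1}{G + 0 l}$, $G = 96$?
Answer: $\frac{i \sqrt{1597410188963556135329}}{214508688} \approx 186.32 i$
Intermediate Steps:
$X{\left(l,o \right)} = \frac{1}{96}$ ($X{\left(l,o \right)} = \frac{1}{96 + 0 l} = \frac{1}{96 + 0} = \frac{1}{96}$)
$\sqrt{-34715 + \left(\frac{X{\left(158,149 \right)}}{-14808} + \frac{11009}{-14486}\right)} = \sqrt{-34715 + \left(\frac{1}{96 \left(-14808\right)} + \frac{11009}{-14486}\right)} = \sqrt{-34715 + \left(\frac{1}{96} \left(- \frac{1}{14808}\right) + 11009 \left(- \frac{1}{14486}\right)\right)} = \sqrt{-34715 - \frac{7825028299}{10296417024}} = \sqrt{- \frac{357447942016459}{10296417024}} = \frac{i \sqrt{1597410188963556135329}}{214508688}$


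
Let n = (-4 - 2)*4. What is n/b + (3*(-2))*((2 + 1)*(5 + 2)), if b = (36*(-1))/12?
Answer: -118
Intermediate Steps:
b = -3 (b = -36*1/12 = -3)
n = -24 (n = -6*4 = -24)
n/b + (3*(-2))*((2 + 1)*(5 + 2)) = -24/(-3) + (3*(-2))*((2 + 1)*(5 + 2)) = -24*(-⅓) - 18*7 = 8 - 6*21 = 8 - 126 = -118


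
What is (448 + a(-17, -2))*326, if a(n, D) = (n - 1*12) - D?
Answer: 137246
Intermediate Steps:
a(n, D) = -12 + n - D (a(n, D) = (n - 12) - D = (-12 + n) - D = -12 + n - D)
(448 + a(-17, -2))*326 = (448 + (-12 - 17 - 1*(-2)))*326 = (448 + (-12 - 17 + 2))*326 = (448 - 27)*326 = 421*326 = 137246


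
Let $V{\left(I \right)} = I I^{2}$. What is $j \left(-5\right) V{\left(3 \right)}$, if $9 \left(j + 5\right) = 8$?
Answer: $555$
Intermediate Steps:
$j = - \frac{37}{9}$ ($j = -5 + \frac{1}{9} \cdot 8 = -5 + \frac{8}{9} = - \frac{37}{9} \approx -4.1111$)
$V{\left(I \right)} = I^{3}$
$j \left(-5\right) V{\left(3 \right)} = \left(- \frac{37}{9}\right) \left(-5\right) 3^{3} = \frac{185}{9} \cdot 27 = 555$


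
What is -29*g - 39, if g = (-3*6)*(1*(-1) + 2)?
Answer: 483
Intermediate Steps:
g = -18 (g = -18*(-1 + 2) = -18*1 = -18)
-29*g - 39 = -29*(-18) - 39 = 522 - 39 = 483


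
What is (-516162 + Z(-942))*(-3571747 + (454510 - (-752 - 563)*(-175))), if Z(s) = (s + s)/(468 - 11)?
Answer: 789602252972316/457 ≈ 1.7278e+12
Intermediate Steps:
Z(s) = 2*s/457 (Z(s) = (2*s)/457 = (2*s)*(1/457) = 2*s/457)
(-516162 + Z(-942))*(-3571747 + (454510 - (-752 - 563)*(-175))) = (-516162 + (2/457)*(-942))*(-3571747 + (454510 - (-752 - 563)*(-175))) = (-516162 - 1884/457)*(-3571747 + (454510 - (-1315)*(-175))) = -235887918*(-3571747 + (454510 - 1*230125))/457 = -235887918*(-3571747 + (454510 - 230125))/457 = -235887918*(-3571747 + 224385)/457 = -235887918/457*(-3347362) = 789602252972316/457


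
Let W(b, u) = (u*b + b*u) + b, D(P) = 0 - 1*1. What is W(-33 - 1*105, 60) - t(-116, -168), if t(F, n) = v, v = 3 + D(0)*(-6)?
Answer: -16707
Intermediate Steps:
D(P) = -1 (D(P) = 0 - 1 = -1)
v = 9 (v = 3 - 1*(-6) = 3 + 6 = 9)
t(F, n) = 9
W(b, u) = b + 2*b*u (W(b, u) = (b*u + b*u) + b = 2*b*u + b = b + 2*b*u)
W(-33 - 1*105, 60) - t(-116, -168) = (-33 - 1*105)*(1 + 2*60) - 1*9 = (-33 - 105)*(1 + 120) - 9 = -138*121 - 9 = -16698 - 9 = -16707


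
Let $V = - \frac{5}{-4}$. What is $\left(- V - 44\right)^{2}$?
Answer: $\frac{32761}{16} \approx 2047.6$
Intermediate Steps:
$V = \frac{5}{4}$ ($V = \left(-5\right) \left(- \frac{1}{4}\right) = \frac{5}{4} \approx 1.25$)
$\left(- V - 44\right)^{2} = \left(\left(-1\right) \frac{5}{4} - 44\right)^{2} = \left(- \frac{5}{4} - 44\right)^{2} = \left(- \frac{181}{4}\right)^{2} = \frac{32761}{16}$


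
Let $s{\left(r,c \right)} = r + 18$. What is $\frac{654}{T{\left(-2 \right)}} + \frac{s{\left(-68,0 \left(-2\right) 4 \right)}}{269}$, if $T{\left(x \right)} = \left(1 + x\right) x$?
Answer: $\frac{87913}{269} \approx 326.81$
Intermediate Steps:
$s{\left(r,c \right)} = 18 + r$
$T{\left(x \right)} = x \left(1 + x\right)$
$\frac{654}{T{\left(-2 \right)}} + \frac{s{\left(-68,0 \left(-2\right) 4 \right)}}{269} = \frac{654}{\left(-2\right) \left(1 - 2\right)} + \frac{18 - 68}{269} = \frac{654}{\left(-2\right) \left(-1\right)} - \frac{50}{269} = \frac{654}{2} - \frac{50}{269} = 654 \cdot \frac{1}{2} - \frac{50}{269} = 327 - \frac{50}{269} = \frac{87913}{269}$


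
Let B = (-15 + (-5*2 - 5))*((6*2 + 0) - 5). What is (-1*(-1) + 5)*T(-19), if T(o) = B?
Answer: -1260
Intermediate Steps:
B = -210 (B = (-15 + (-10 - 5))*((12 + 0) - 5) = (-15 - 15)*(12 - 5) = -30*7 = -210)
T(o) = -210
(-1*(-1) + 5)*T(-19) = (-1*(-1) + 5)*(-210) = (1 + 5)*(-210) = 6*(-210) = -1260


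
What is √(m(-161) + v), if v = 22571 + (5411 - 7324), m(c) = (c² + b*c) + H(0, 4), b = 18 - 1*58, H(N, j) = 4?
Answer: √53023 ≈ 230.27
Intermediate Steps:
b = -40 (b = 18 - 58 = -40)
m(c) = 4 + c² - 40*c (m(c) = (c² - 40*c) + 4 = 4 + c² - 40*c)
v = 20658 (v = 22571 - 1913 = 20658)
√(m(-161) + v) = √((4 + (-161)² - 40*(-161)) + 20658) = √((4 + 25921 + 6440) + 20658) = √(32365 + 20658) = √53023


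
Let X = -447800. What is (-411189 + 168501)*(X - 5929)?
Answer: 110114583552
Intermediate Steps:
(-411189 + 168501)*(X - 5929) = (-411189 + 168501)*(-447800 - 5929) = -242688*(-453729) = 110114583552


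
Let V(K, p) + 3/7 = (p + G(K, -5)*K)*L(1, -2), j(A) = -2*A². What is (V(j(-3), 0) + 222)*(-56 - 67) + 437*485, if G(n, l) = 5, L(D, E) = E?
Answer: 1137862/7 ≈ 1.6255e+5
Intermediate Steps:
V(K, p) = -3/7 - 10*K - 2*p (V(K, p) = -3/7 + (p + 5*K)*(-2) = -3/7 + (-10*K - 2*p) = -3/7 - 10*K - 2*p)
(V(j(-3), 0) + 222)*(-56 - 67) + 437*485 = ((-3/7 - (-20)*(-3)² - 2*0) + 222)*(-56 - 67) + 437*485 = ((-3/7 - (-20)*9 + 0) + 222)*(-123) + 211945 = ((-3/7 - 10*(-18) + 0) + 222)*(-123) + 211945 = ((-3/7 + 180 + 0) + 222)*(-123) + 211945 = (1257/7 + 222)*(-123) + 211945 = (2811/7)*(-123) + 211945 = -345753/7 + 211945 = 1137862/7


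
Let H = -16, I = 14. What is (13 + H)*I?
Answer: -42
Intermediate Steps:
(13 + H)*I = (13 - 16)*14 = -3*14 = -42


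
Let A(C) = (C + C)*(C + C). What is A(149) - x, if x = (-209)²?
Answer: 45123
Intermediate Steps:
A(C) = 4*C² (A(C) = (2*C)*(2*C) = 4*C²)
x = 43681
A(149) - x = 4*149² - 1*43681 = 4*22201 - 43681 = 88804 - 43681 = 45123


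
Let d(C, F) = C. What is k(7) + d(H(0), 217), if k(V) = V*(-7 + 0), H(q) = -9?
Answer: -58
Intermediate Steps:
k(V) = -7*V (k(V) = V*(-7) = -7*V)
k(7) + d(H(0), 217) = -7*7 - 9 = -49 - 9 = -58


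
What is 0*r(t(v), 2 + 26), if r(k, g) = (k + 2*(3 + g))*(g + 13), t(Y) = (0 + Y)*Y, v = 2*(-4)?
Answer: 0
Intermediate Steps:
v = -8
t(Y) = Y² (t(Y) = Y*Y = Y²)
r(k, g) = (13 + g)*(6 + k + 2*g) (r(k, g) = (k + (6 + 2*g))*(13 + g) = (6 + k + 2*g)*(13 + g) = (13 + g)*(6 + k + 2*g))
0*r(t(v), 2 + 26) = 0*(78 + 2*(2 + 26)² + 13*(-8)² + 32*(2 + 26) + (2 + 26)*(-8)²) = 0*(78 + 2*28² + 13*64 + 32*28 + 28*64) = 0*(78 + 2*784 + 832 + 896 + 1792) = 0*(78 + 1568 + 832 + 896 + 1792) = 0*5166 = 0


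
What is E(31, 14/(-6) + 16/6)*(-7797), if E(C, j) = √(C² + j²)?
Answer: -12995*√346 ≈ -2.4172e+5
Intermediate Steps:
E(31, 14/(-6) + 16/6)*(-7797) = √(31² + (14/(-6) + 16/6)²)*(-7797) = √(961 + (14*(-⅙) + 16*(⅙))²)*(-7797) = √(961 + (-7/3 + 8/3)²)*(-7797) = √(961 + (⅓)²)*(-7797) = √(961 + ⅑)*(-7797) = √(8650/9)*(-7797) = (5*√346/3)*(-7797) = -12995*√346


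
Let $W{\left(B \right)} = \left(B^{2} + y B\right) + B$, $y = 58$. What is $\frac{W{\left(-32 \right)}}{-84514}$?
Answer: $\frac{432}{42257} \approx 0.010223$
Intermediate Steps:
$W{\left(B \right)} = B^{2} + 59 B$ ($W{\left(B \right)} = \left(B^{2} + 58 B\right) + B = B^{2} + 59 B$)
$\frac{W{\left(-32 \right)}}{-84514} = \frac{\left(-32\right) \left(59 - 32\right)}{-84514} = \left(-32\right) 27 \left(- \frac{1}{84514}\right) = \left(-864\right) \left(- \frac{1}{84514}\right) = \frac{432}{42257}$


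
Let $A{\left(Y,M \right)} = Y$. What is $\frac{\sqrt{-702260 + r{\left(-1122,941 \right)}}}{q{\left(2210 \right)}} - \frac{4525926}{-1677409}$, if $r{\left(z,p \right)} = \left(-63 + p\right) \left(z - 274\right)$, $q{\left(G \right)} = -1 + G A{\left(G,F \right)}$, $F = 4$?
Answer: $\frac{4525926}{1677409} + \frac{2 i \sqrt{481987}}{4884099} \approx 2.6982 + 0.00028429 i$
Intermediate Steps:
$q{\left(G \right)} = -1 + G^{2}$ ($q{\left(G \right)} = -1 + G G = -1 + G^{2}$)
$r{\left(z,p \right)} = \left(-274 + z\right) \left(-63 + p\right)$ ($r{\left(z,p \right)} = \left(-63 + p\right) \left(-274 + z\right) = \left(-274 + z\right) \left(-63 + p\right)$)
$\frac{\sqrt{-702260 + r{\left(-1122,941 \right)}}}{q{\left(2210 \right)}} - \frac{4525926}{-1677409} = \frac{\sqrt{-702260 + \left(17262 - 257834 - -70686 + 941 \left(-1122\right)\right)}}{-1 + 2210^{2}} - \frac{4525926}{-1677409} = \frac{\sqrt{-702260 + \left(17262 - 257834 + 70686 - 1055802\right)}}{-1 + 4884100} - - \frac{4525926}{1677409} = \frac{\sqrt{-702260 - 1225688}}{4884099} + \frac{4525926}{1677409} = \sqrt{-1927948} \cdot \frac{1}{4884099} + \frac{4525926}{1677409} = 2 i \sqrt{481987} \cdot \frac{1}{4884099} + \frac{4525926}{1677409} = \frac{2 i \sqrt{481987}}{4884099} + \frac{4525926}{1677409} = \frac{4525926}{1677409} + \frac{2 i \sqrt{481987}}{4884099}$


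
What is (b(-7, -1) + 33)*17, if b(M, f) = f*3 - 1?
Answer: 493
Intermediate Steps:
b(M, f) = -1 + 3*f (b(M, f) = 3*f - 1 = -1 + 3*f)
(b(-7, -1) + 33)*17 = ((-1 + 3*(-1)) + 33)*17 = ((-1 - 3) + 33)*17 = (-4 + 33)*17 = 29*17 = 493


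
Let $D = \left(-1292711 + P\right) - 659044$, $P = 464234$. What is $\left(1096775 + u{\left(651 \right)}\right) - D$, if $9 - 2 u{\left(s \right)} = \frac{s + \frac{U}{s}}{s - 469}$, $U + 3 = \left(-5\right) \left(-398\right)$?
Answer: $\frac{306192878947}{118482} \approx 2.5843 \cdot 10^{6}$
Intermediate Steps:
$U = 1987$ ($U = -3 - -1990 = -3 + 1990 = 1987$)
$u{\left(s \right)} = \frac{9}{2} - \frac{s + \frac{1987}{s}}{2 \left(-469 + s\right)}$ ($u{\left(s \right)} = \frac{9}{2} - \frac{\left(s + \frac{1987}{s}\right) \frac{1}{s - 469}}{2} = \frac{9}{2} - \frac{\left(s + \frac{1987}{s}\right) \frac{1}{-469 + s}}{2} = \frac{9}{2} - \frac{\frac{1}{-469 + s} \left(s + \frac{1987}{s}\right)}{2} = \frac{9}{2} - \frac{s + \frac{1987}{s}}{2 \left(-469 + s\right)}$)
$D = -1487521$ ($D = \left(-1292711 + 464234\right) - 659044 = -828477 - 659044 = -1487521$)
$\left(1096775 + u{\left(651 \right)}\right) - D = \left(1096775 + \frac{-1987 - 2747871 + 8 \cdot 651^{2}}{2 \cdot 651 \left(-469 + 651\right)}\right) - -1487521 = \left(1096775 + \frac{1}{2} \cdot \frac{1}{651} \cdot \frac{1}{182} \left(-1987 - 2747871 + 8 \cdot 423801\right)\right) + 1487521 = \left(1096775 + \frac{1}{2} \cdot \frac{1}{651} \cdot \frac{1}{182} \left(-1987 - 2747871 + 3390408\right)\right) + 1487521 = \left(1096775 + \frac{1}{2} \cdot \frac{1}{651} \cdot \frac{1}{182} \cdot 640550\right) + 1487521 = \left(1096775 + \frac{320275}{118482}\right) + 1487521 = \frac{129948415825}{118482} + 1487521 = \frac{306192878947}{118482}$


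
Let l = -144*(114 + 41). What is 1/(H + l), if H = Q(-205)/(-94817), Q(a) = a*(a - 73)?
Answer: -94817/2116372430 ≈ -4.4802e-5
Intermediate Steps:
Q(a) = a*(-73 + a)
l = -22320 (l = -144*155 = -22320)
H = -56990/94817 (H = -205*(-73 - 205)/(-94817) = -205*(-278)*(-1/94817) = 56990*(-1/94817) = -56990/94817 ≈ -0.60105)
1/(H + l) = 1/(-56990/94817 - 22320) = 1/(-2116372430/94817) = -94817/2116372430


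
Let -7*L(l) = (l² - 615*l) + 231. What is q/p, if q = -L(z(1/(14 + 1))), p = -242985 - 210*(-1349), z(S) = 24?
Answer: -4651/94045 ≈ -0.049455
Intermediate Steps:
L(l) = -33 - l²/7 + 615*l/7 (L(l) = -((l² - 615*l) + 231)/7 = -(231 + l² - 615*l)/7 = -33 - l²/7 + 615*l/7)
p = 40305 (p = -242985 - 1*(-283290) = -242985 + 283290 = 40305)
q = -13953/7 (q = -(-33 - ⅐*24² + (615/7)*24) = -(-33 - ⅐*576 + 14760/7) = -(-33 - 576/7 + 14760/7) = -1*13953/7 = -13953/7 ≈ -1993.3)
q/p = -13953/7/40305 = -13953/7*1/40305 = -4651/94045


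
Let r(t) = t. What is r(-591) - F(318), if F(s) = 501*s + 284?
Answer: -160193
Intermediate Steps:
F(s) = 284 + 501*s
r(-591) - F(318) = -591 - (284 + 501*318) = -591 - (284 + 159318) = -591 - 1*159602 = -591 - 159602 = -160193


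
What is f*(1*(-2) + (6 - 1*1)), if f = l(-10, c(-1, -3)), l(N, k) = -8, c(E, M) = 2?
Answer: -24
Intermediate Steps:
f = -8
f*(1*(-2) + (6 - 1*1)) = -8*(1*(-2) + (6 - 1*1)) = -8*(-2 + (6 - 1)) = -8*(-2 + 5) = -8*3 = -24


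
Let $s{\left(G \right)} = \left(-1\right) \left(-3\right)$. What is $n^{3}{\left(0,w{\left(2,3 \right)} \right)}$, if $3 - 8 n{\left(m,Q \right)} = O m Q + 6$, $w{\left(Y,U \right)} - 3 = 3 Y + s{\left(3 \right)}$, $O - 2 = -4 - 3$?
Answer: $- \frac{27}{512} \approx -0.052734$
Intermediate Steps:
$s{\left(G \right)} = 3$
$O = -5$ ($O = 2 - 7 = -5$)
$w{\left(Y,U \right)} = 6 + 3 Y$ ($w{\left(Y,U \right)} = 3 + \left(3 Y + 3\right) = 3 + \left(3 + 3 Y\right) = 6 + 3 Y$)
$n{\left(m,Q \right)} = - \frac{3}{8} + \frac{5 Q m}{8}$ ($n{\left(m,Q \right)} = \frac{3}{8} - \frac{- 5 m Q + 6}{8} = \frac{3}{8} - \frac{- 5 Q m + 6}{8} = \frac{3}{8} - \frac{6 - 5 Q m}{8} = \frac{3}{8} + \left(- \frac{3}{4} + \frac{5 Q m}{8}\right) = - \frac{3}{8} + \frac{5 Q m}{8}$)
$n^{3}{\left(0,w{\left(2,3 \right)} \right)} = \left(- \frac{3}{8} + \frac{5}{8} \left(6 + 3 \cdot 2\right) 0\right)^{3} = \left(- \frac{3}{8} + \frac{5}{8} \left(6 + 6\right) 0\right)^{3} = \left(- \frac{3}{8} + \frac{5}{8} \cdot 12 \cdot 0\right)^{3} = \left(- \frac{3}{8} + 0\right)^{3} = \left(- \frac{3}{8}\right)^{3} = - \frac{27}{512}$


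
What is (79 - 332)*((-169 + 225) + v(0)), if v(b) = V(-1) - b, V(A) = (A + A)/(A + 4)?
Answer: -41998/3 ≈ -13999.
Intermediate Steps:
V(A) = 2*A/(4 + A) (V(A) = (2*A)/(4 + A) = 2*A/(4 + A))
v(b) = -2/3 - b (v(b) = 2*(-1)/(4 - 1) - b = 2*(-1)/3 - b = 2*(-1)*(1/3) - b = -2/3 - b)
(79 - 332)*((-169 + 225) + v(0)) = (79 - 332)*((-169 + 225) + (-2/3 - 1*0)) = -253*(56 + (-2/3 + 0)) = -253*(56 - 2/3) = -253*166/3 = -41998/3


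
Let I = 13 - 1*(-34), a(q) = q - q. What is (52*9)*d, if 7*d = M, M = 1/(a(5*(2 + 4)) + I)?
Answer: 468/329 ≈ 1.4225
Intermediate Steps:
a(q) = 0
I = 47 (I = 13 + 34 = 47)
M = 1/47 (M = 1/(0 + 47) = 1/47 ≈ 0.021277)
d = 1/329 (d = (⅐)*(1/47) = 1/329 ≈ 0.0030395)
(52*9)*d = (52*9)*(1/329) = 468*(1/329) = 468/329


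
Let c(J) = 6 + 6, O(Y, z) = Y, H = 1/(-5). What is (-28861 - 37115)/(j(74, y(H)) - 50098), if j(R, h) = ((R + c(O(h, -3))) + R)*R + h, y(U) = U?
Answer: 329880/191291 ≈ 1.7245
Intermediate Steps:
H = -⅕ ≈ -0.20000
c(J) = 12
j(R, h) = h + R*(12 + 2*R) (j(R, h) = ((R + 12) + R)*R + h = ((12 + R) + R)*R + h = (12 + 2*R)*R + h = R*(12 + 2*R) + h = h + R*(12 + 2*R))
(-28861 - 37115)/(j(74, y(H)) - 50098) = (-28861 - 37115)/((-⅕ + 2*74² + 12*74) - 50098) = -65976/((-⅕ + 2*5476 + 888) - 50098) = -65976/((-⅕ + 10952 + 888) - 50098) = -65976/(59199/5 - 50098) = -65976/(-191291/5) = -65976*(-5/191291) = 329880/191291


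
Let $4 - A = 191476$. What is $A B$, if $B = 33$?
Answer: $-6318576$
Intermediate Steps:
$A = -191472$ ($A = 4 - 191476 = -191472$)
$A B = \left(-191472\right) 33 = -6318576$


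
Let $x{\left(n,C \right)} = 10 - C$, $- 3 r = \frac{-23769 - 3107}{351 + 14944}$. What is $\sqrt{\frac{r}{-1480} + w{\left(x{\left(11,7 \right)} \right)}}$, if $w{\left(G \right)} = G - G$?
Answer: $\frac{i \sqrt{4562859462}}{3395490} \approx 0.019894 i$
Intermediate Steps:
$r = \frac{26876}{45885}$ ($r = - \frac{\left(-23769 - 3107\right) \frac{1}{351 + 14944}}{3} = - \frac{\left(-26876\right) \frac{1}{15295}}{3} = \left(- \frac{1}{3}\right) \left(- \frac{26876}{15295}\right) = \frac{26876}{45885} \approx 0.58572$)
$w{\left(G \right)} = 0$
$\sqrt{\frac{r}{-1480} + w{\left(x{\left(11,7 \right)} \right)}} = \sqrt{\frac{26876}{45885 \left(-1480\right)} + 0} = \sqrt{\frac{26876}{45885} \left(- \frac{1}{1480}\right) + 0} = \sqrt{- \frac{6719}{16977450} + 0} = \sqrt{- \frac{6719}{16977450}} = \frac{i \sqrt{4562859462}}{3395490}$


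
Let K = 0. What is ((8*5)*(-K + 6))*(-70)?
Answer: -16800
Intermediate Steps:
((8*5)*(-K + 6))*(-70) = ((8*5)*(-1*0 + 6))*(-70) = (40*(0 + 6))*(-70) = (40*6)*(-70) = 240*(-70) = -16800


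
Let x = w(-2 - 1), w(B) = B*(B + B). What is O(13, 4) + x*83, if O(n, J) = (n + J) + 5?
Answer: 1516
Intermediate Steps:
O(n, J) = 5 + J + n (O(n, J) = (J + n) + 5 = 5 + J + n)
w(B) = 2*B² (w(B) = B*(2*B) = 2*B²)
x = 18 (x = 2*(-2 - 1)² = 2*(-3)² = 2*9 = 18)
O(13, 4) + x*83 = (5 + 4 + 13) + 18*83 = 22 + 1494 = 1516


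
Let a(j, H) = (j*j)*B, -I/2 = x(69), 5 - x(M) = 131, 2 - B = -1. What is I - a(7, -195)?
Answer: 105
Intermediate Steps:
B = 3 (B = 2 - 1*(-1) = 2 + 1 = 3)
x(M) = -126 (x(M) = 5 - 1*131 = 5 - 131 = -126)
I = 252 (I = -2*(-126) = 252)
a(j, H) = 3*j**2 (a(j, H) = (j*j)*3 = j**2*3 = 3*j**2)
I - a(7, -195) = 252 - 3*7**2 = 252 - 3*49 = 252 - 1*147 = 252 - 147 = 105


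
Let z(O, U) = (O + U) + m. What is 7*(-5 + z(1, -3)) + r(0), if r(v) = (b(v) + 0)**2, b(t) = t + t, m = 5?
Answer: -14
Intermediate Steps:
b(t) = 2*t
z(O, U) = 5 + O + U (z(O, U) = (O + U) + 5 = 5 + O + U)
r(v) = 4*v**2 (r(v) = (2*v + 0)**2 = (2*v)**2 = 4*v**2)
7*(-5 + z(1, -3)) + r(0) = 7*(-5 + (5 + 1 - 3)) + 4*0**2 = 7*(-5 + 3) + 4*0 = 7*(-2) + 0 = -14 + 0 = -14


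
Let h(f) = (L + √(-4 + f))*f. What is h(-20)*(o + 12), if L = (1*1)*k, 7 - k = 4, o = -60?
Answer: 2880 + 1920*I*√6 ≈ 2880.0 + 4703.0*I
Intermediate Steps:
k = 3 (k = 7 - 1*4 = 7 - 4 = 3)
L = 3 (L = (1*1)*3 = 1*3 = 3)
h(f) = f*(3 + √(-4 + f)) (h(f) = (3 + √(-4 + f))*f = f*(3 + √(-4 + f)))
h(-20)*(o + 12) = (-20*(3 + √(-4 - 20)))*(-60 + 12) = -20*(3 + √(-24))*(-48) = -20*(3 + 2*I*√6)*(-48) = (-60 - 40*I*√6)*(-48) = 2880 + 1920*I*√6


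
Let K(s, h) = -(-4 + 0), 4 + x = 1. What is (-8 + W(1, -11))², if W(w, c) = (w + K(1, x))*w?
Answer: 9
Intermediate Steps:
x = -3 (x = -4 + 1 = -3)
K(s, h) = 4 (K(s, h) = -1*(-4) = 4)
W(w, c) = w*(4 + w) (W(w, c) = (w + 4)*w = (4 + w)*w = w*(4 + w))
(-8 + W(1, -11))² = (-8 + 1*(4 + 1))² = (-8 + 1*5)² = (-8 + 5)² = (-3)² = 9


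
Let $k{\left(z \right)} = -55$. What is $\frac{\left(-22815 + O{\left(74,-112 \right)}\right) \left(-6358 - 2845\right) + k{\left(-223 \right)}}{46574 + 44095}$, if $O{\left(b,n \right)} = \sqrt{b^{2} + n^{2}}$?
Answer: $\frac{209966390}{90669} - \frac{18406 \sqrt{4505}}{90669} \approx 2302.1$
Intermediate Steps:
$\frac{\left(-22815 + O{\left(74,-112 \right)}\right) \left(-6358 - 2845\right) + k{\left(-223 \right)}}{46574 + 44095} = \frac{\left(-22815 + \sqrt{74^{2} + \left(-112\right)^{2}}\right) \left(-6358 - 2845\right) - 55}{46574 + 44095} = \frac{\left(-22815 + \sqrt{5476 + 12544}\right) \left(-9203\right) - 55}{90669} = \left(\left(-22815 + \sqrt{18020}\right) \left(-9203\right) - 55\right) \frac{1}{90669} = \left(\left(-22815 + 2 \sqrt{4505}\right) \left(-9203\right) - 55\right) \frac{1}{90669} = \left(\left(209966445 - 18406 \sqrt{4505}\right) - 55\right) \frac{1}{90669} = \left(209966390 - 18406 \sqrt{4505}\right) \frac{1}{90669} = \frac{209966390}{90669} - \frac{18406 \sqrt{4505}}{90669}$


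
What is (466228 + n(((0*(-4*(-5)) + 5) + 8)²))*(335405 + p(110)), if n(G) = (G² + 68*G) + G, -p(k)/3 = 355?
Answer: 169326493000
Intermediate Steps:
p(k) = -1065 (p(k) = -3*355 = -1065)
n(G) = G² + 69*G
(466228 + n(((0*(-4*(-5)) + 5) + 8)²))*(335405 + p(110)) = (466228 + ((0*(-4*(-5)) + 5) + 8)²*(69 + ((0*(-4*(-5)) + 5) + 8)²))*(335405 - 1065) = (466228 + ((0*20 + 5) + 8)²*(69 + ((0*20 + 5) + 8)²))*334340 = (466228 + ((0 + 5) + 8)²*(69 + ((0 + 5) + 8)²))*334340 = (466228 + (5 + 8)²*(69 + (5 + 8)²))*334340 = (466228 + 13²*(69 + 13²))*334340 = (466228 + 169*(69 + 169))*334340 = (466228 + 169*238)*334340 = (466228 + 40222)*334340 = 506450*334340 = 169326493000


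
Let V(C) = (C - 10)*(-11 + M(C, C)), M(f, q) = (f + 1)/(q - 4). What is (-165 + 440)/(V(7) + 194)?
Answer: 275/219 ≈ 1.2557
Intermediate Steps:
M(f, q) = (1 + f)/(-4 + q)
V(C) = (-11 + (1 + C)/(-4 + C))*(-10 + C) (V(C) = (C - 10)*(-11 + (1 + C)/(-4 + C)) = (-10 + C)*(-11 + (1 + C)/(-4 + C)) = (-11 + (1 + C)/(-4 + C))*(-10 + C))
(-165 + 440)/(V(7) + 194) = (-165 + 440)/(5*(-90 - 2*7² + 29*7)/(-4 + 7) + 194) = 275/(5*(-90 - 2*49 + 203)/3 + 194) = 275/(5*(⅓)*(-90 - 98 + 203) + 194) = 275/(5*(⅓)*15 + 194) = 275/(25 + 194) = 275/219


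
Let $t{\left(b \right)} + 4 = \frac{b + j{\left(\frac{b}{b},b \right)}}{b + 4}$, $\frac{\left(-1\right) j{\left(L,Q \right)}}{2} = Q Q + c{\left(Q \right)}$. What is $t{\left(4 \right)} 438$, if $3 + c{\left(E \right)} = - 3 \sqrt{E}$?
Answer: $- \frac{4599}{2} \approx -2299.5$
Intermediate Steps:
$c{\left(E \right)} = -3 - 3 \sqrt{E}$
$j{\left(L,Q \right)} = 6 - 2 Q^{2} + 6 \sqrt{Q}$ ($j{\left(L,Q \right)} = - 2 \left(Q Q - \left(3 + 3 \sqrt{Q}\right)\right) = - 2 \left(Q^{2} - \left(3 + 3 \sqrt{Q}\right)\right) = - 2 \left(-3 + Q^{2} - 3 \sqrt{Q}\right) = 6 - 2 Q^{2} + 6 \sqrt{Q}$)
$t{\left(b \right)} = -4 + \frac{6 + b - 2 b^{2} + 6 \sqrt{b}}{4 + b}$ ($t{\left(b \right)} = -4 + \frac{b + \left(6 - 2 b^{2} + 6 \sqrt{b}\right)}{b + 4} = -4 + \frac{6 + b - 2 b^{2} + 6 \sqrt{b}}{4 + b}$)
$t{\left(4 \right)} 438 = \frac{-10 - 12 - 2 \cdot 4^{2} + 6 \sqrt{4}}{4 + 4} \cdot 438 = \frac{-10 - 12 - 32 + 6 \cdot 2}{8} \cdot 438 = \frac{-10 - 12 - 32 + 12}{8} \cdot 438 = \frac{1}{8} \left(-42\right) 438 = \left(- \frac{21}{4}\right) 438 = - \frac{4599}{2}$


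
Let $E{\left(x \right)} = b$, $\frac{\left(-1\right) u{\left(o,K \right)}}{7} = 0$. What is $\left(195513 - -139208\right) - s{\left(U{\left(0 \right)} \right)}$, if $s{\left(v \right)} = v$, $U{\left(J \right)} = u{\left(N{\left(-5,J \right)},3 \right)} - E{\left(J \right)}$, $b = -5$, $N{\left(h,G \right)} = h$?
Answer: $334716$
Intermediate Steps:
$u{\left(o,K \right)} = 0$ ($u{\left(o,K \right)} = \left(-7\right) 0 = 0$)
$E{\left(x \right)} = -5$
$U{\left(J \right)} = 5$ ($U{\left(J \right)} = 0 - -5 = 0 + 5 = 5$)
$\left(195513 - -139208\right) - s{\left(U{\left(0 \right)} \right)} = \left(195513 - -139208\right) - 5 = \left(195513 + 139208\right) - 5 = 334721 - 5 = 334716$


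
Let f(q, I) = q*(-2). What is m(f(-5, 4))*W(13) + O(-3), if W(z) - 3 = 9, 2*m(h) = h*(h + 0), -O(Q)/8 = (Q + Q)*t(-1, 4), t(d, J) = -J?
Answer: 408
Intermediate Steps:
O(Q) = 64*Q (O(Q) = -8*(Q + Q)*(-1*4) = -8*2*Q*(-4) = -(-64)*Q = 64*Q)
f(q, I) = -2*q
m(h) = h²/2 (m(h) = (h*(h + 0))/2 = (h*h)/2 = h²/2)
W(z) = 12 (W(z) = 3 + 9 = 12)
m(f(-5, 4))*W(13) + O(-3) = ((-2*(-5))²/2)*12 + 64*(-3) = ((½)*10²)*12 - 192 = ((½)*100)*12 - 192 = 50*12 - 192 = 600 - 192 = 408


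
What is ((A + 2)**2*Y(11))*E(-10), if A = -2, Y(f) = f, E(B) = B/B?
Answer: 0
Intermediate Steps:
E(B) = 1
((A + 2)**2*Y(11))*E(-10) = ((-2 + 2)**2*11)*1 = (0**2*11)*1 = (0*11)*1 = 0*1 = 0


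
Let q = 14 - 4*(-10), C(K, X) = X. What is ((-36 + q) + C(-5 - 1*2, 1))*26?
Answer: 494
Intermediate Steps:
q = 54 (q = 14 + 40 = 54)
((-36 + q) + C(-5 - 1*2, 1))*26 = ((-36 + 54) + 1)*26 = (18 + 1)*26 = 19*26 = 494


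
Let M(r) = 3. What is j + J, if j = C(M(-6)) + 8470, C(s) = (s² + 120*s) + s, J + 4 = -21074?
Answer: -12236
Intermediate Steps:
J = -21078 (J = -4 - 21074 = -21078)
C(s) = s² + 121*s
j = 8842 (j = 3*(121 + 3) + 8470 = 3*124 + 8470 = 372 + 8470 = 8842)
j + J = 8842 - 21078 = -12236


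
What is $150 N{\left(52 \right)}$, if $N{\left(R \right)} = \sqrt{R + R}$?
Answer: $300 \sqrt{26} \approx 1529.7$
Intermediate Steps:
$N{\left(R \right)} = \sqrt{2} \sqrt{R}$ ($N{\left(R \right)} = \sqrt{2 R} = \sqrt{2} \sqrt{R}$)
$150 N{\left(52 \right)} = 150 \sqrt{2} \sqrt{52} = 150 \sqrt{2} \cdot 2 \sqrt{13} = 150 \cdot 2 \sqrt{26} = 300 \sqrt{26}$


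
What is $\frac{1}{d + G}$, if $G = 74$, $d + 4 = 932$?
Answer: $\frac{1}{1002} \approx 0.000998$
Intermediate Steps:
$d = 928$ ($d = -4 + 932 = 928$)
$\frac{1}{d + G} = \frac{1}{928 + 74} = \frac{1}{1002}$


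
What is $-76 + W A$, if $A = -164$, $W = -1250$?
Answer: $204924$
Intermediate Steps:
$-76 + W A = -76 - -205000 = -76 + 205000 = 204924$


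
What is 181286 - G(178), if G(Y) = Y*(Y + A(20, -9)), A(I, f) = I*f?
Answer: 181642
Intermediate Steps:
G(Y) = Y*(-180 + Y) (G(Y) = Y*(Y + 20*(-9)) = Y*(Y - 180) = Y*(-180 + Y))
181286 - G(178) = 181286 - 178*(-180 + 178) = 181286 - 178*(-2) = 181286 - 1*(-356) = 181286 + 356 = 181642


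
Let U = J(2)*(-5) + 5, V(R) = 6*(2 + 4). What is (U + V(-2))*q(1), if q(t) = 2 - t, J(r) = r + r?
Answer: 21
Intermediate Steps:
J(r) = 2*r
V(R) = 36 (V(R) = 6*6 = 36)
U = -15 (U = (2*2)*(-5) + 5 = 4*(-5) + 5 = -20 + 5 = -15)
(U + V(-2))*q(1) = (-15 + 36)*(2 - 1*1) = 21*(2 - 1) = 21*1 = 21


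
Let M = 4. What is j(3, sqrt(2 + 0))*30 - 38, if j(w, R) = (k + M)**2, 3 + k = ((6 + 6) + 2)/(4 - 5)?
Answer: 5032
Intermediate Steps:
k = -17 (k = -3 + ((6 + 6) + 2)/(4 - 5) = -3 + (12 + 2)/(-1) = -3 - 1*14 = -3 - 14 = -17)
j(w, R) = 169 (j(w, R) = (-17 + 4)**2 = (-13)**2 = 169)
j(3, sqrt(2 + 0))*30 - 38 = 169*30 - 38 = 5070 - 38 = 5032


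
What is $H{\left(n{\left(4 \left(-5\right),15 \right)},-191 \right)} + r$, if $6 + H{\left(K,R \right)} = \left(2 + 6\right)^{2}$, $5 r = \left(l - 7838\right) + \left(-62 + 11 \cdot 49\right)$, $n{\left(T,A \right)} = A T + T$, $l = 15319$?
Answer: $\frac{8248}{5} \approx 1649.6$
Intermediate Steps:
$n{\left(T,A \right)} = T + A T$
$r = \frac{7958}{5}$ ($r = \frac{\left(15319 - 7838\right) + \left(-62 + 11 \cdot 49\right)}{5} = \frac{7481 + \left(-62 + 539\right)}{5} = \frac{7481 + 477}{5} = \frac{1}{5} \cdot 7958 = \frac{7958}{5} \approx 1591.6$)
$H{\left(K,R \right)} = 58$ ($H{\left(K,R \right)} = -6 + \left(2 + 6\right)^{2} = -6 + 8^{2} = -6 + 64 = 58$)
$H{\left(n{\left(4 \left(-5\right),15 \right)},-191 \right)} + r = 58 + \frac{7958}{5} = \frac{8248}{5}$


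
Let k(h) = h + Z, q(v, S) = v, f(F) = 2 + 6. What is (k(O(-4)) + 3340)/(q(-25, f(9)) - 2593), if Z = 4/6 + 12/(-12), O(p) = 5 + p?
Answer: -5011/3927 ≈ -1.2760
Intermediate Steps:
f(F) = 8
Z = -1/3 (Z = 4*(1/6) + 12*(-1/12) = 2/3 - 1 = -1/3 ≈ -0.33333)
k(h) = -1/3 + h (k(h) = h - 1/3 = -1/3 + h)
(k(O(-4)) + 3340)/(q(-25, f(9)) - 2593) = ((-1/3 + (5 - 4)) + 3340)/(-25 - 2593) = ((-1/3 + 1) + 3340)/(-2618) = (2/3 + 3340)*(-1/2618) = (10022/3)*(-1/2618) = -5011/3927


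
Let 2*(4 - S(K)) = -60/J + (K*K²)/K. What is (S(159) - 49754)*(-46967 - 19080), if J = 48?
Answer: 32965312593/8 ≈ 4.1207e+9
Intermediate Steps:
S(K) = 37/8 - K²/2 (S(K) = 4 - (-60/48 + (K*K²)/K)/2 = 4 - (-60*1/48 + K³/K)/2 = 4 - (-5/4 + K²)/2 = 4 + (5/8 - K²/2) = 37/8 - K²/2)
(S(159) - 49754)*(-46967 - 19080) = ((37/8 - ½*159²) - 49754)*(-46967 - 19080) = ((37/8 - ½*25281) - 49754)*(-66047) = ((37/8 - 25281/2) - 49754)*(-66047) = (-101087/8 - 49754)*(-66047) = -499119/8*(-66047) = 32965312593/8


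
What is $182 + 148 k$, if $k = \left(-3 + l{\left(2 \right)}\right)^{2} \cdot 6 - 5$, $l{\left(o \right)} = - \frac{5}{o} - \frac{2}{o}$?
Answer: $36960$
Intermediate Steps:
$l{\left(o \right)} = - \frac{7}{o}$
$k = \frac{497}{2}$ ($k = \left(-3 - \frac{7}{2}\right)^{2} \cdot 6 - 5 = \left(- \frac{13}{2}\right)^{2} \cdot 6 - 5 = \frac{169}{4} \cdot 6 - 5 = \frac{507}{2} - 5 = \frac{497}{2} \approx 248.5$)
$182 + 148 k = 182 + 148 \cdot \frac{497}{2} = 182 + 36778 = 36960$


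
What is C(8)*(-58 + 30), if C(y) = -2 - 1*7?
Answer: 252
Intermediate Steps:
C(y) = -9 (C(y) = -2 - 7 = -9)
C(8)*(-58 + 30) = -9*(-58 + 30) = -9*(-28) = 252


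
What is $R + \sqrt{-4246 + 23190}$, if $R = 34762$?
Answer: $34762 + 16 \sqrt{74} \approx 34900.0$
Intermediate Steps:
$R + \sqrt{-4246 + 23190} = 34762 + \sqrt{-4246 + 23190} = 34762 + \sqrt{18944} = 34762 + 16 \sqrt{74}$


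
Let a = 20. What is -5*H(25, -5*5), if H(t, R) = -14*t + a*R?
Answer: 4250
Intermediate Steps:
H(t, R) = -14*t + 20*R
-5*H(25, -5*5) = -5*(-14*25 + 20*(-5*5)) = -5*(-350 + 20*(-25)) = -5*(-350 - 500) = -5*(-850) = 4250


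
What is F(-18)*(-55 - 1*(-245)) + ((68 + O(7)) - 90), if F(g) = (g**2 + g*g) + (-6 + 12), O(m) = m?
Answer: 124245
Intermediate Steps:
F(g) = 6 + 2*g**2 (F(g) = (g**2 + g**2) + 6 = 2*g**2 + 6 = 6 + 2*g**2)
F(-18)*(-55 - 1*(-245)) + ((68 + O(7)) - 90) = (6 + 2*(-18)**2)*(-55 - 1*(-245)) + ((68 + 7) - 90) = (6 + 2*324)*(-55 + 245) + (75 - 90) = (6 + 648)*190 - 15 = 654*190 - 15 = 124260 - 15 = 124245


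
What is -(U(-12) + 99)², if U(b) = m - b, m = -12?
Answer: -9801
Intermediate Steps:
U(b) = -12 - b
-(U(-12) + 99)² = -((-12 - 1*(-12)) + 99)² = -((-12 + 12) + 99)² = -(0 + 99)² = -1*99² = -1*9801 = -9801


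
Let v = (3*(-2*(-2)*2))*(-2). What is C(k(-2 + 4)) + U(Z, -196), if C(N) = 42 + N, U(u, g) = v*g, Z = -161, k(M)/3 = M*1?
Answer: 9456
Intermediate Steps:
k(M) = 3*M (k(M) = 3*(M*1) = 3*M)
v = -48 (v = (3*(4*2))*(-2) = (3*8)*(-2) = 24*(-2) = -48)
U(u, g) = -48*g
C(k(-2 + 4)) + U(Z, -196) = (42 + 3*(-2 + 4)) - 48*(-196) = (42 + 3*2) + 9408 = (42 + 6) + 9408 = 48 + 9408 = 9456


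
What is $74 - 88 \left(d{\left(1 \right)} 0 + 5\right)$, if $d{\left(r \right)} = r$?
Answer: $-366$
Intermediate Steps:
$74 - 88 \left(d{\left(1 \right)} 0 + 5\right) = 74 - 88 \left(1 \cdot 0 + 5\right) = 74 - 88 \left(0 + 5\right) = 74 - 440 = -366$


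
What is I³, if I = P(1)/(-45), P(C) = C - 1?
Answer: 0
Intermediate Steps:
P(C) = -1 + C
I = 0 (I = (-1 + 1)/(-45) = 0*(-1/45) = 0)
I³ = 0³ = 0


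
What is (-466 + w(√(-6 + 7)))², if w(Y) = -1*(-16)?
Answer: 202500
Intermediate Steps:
w(Y) = 16
(-466 + w(√(-6 + 7)))² = (-466 + 16)² = (-450)² = 202500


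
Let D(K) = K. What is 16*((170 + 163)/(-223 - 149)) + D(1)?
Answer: -413/31 ≈ -13.323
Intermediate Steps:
16*((170 + 163)/(-223 - 149)) + D(1) = 16*((170 + 163)/(-223 - 149)) + 1 = 16*(333/(-372)) + 1 = 16*(333*(-1/372)) + 1 = 16*(-111/124) + 1 = -444/31 + 1 = -413/31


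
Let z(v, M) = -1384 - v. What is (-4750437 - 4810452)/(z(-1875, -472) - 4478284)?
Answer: 9560889/4477793 ≈ 2.1352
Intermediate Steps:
(-4750437 - 4810452)/(z(-1875, -472) - 4478284) = (-4750437 - 4810452)/((-1384 - 1*(-1875)) - 4478284) = -9560889/((-1384 + 1875) - 4478284) = -9560889/(491 - 4478284) = -9560889/(-4477793) = -9560889*(-1/4477793) = 9560889/4477793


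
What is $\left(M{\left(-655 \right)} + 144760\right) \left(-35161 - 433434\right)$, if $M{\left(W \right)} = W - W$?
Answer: $-67833812200$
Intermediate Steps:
$M{\left(W \right)} = 0$
$\left(M{\left(-655 \right)} + 144760\right) \left(-35161 - 433434\right) = \left(0 + 144760\right) \left(-35161 - 433434\right) = 144760 \left(-468595\right) = -67833812200$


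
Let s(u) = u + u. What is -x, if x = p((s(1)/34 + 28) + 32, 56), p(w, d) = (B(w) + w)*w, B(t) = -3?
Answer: -990370/289 ≈ -3426.9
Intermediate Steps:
s(u) = 2*u
p(w, d) = w*(-3 + w) (p(w, d) = (-3 + w)*w = w*(-3 + w))
x = 990370/289 (x = (((2*1)/34 + 28) + 32)*(-3 + (((2*1)/34 + 28) + 32)) = ((2*(1/34) + 28) + 32)*(-3 + ((2*(1/34) + 28) + 32)) = ((1/17 + 28) + 32)*(-3 + ((1/17 + 28) + 32)) = (477/17 + 32)*(-3 + (477/17 + 32)) = 1021*(-3 + 1021/17)/17 = (1021/17)*(970/17) = 990370/289 ≈ 3426.9)
-x = -1*990370/289 = -990370/289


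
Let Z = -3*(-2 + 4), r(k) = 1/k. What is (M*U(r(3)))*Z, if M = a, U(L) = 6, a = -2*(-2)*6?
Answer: -864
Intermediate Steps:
a = 24 (a = 4*6 = 24)
r(k) = 1/k
M = 24
Z = -6 (Z = -3*2 = -6)
(M*U(r(3)))*Z = (24*6)*(-6) = 144*(-6) = -864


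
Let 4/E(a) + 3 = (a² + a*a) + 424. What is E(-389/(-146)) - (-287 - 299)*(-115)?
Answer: -312577622578/4638339 ≈ -67390.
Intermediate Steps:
E(a) = 4/(421 + 2*a²) (E(a) = 4/(-3 + ((a² + a*a) + 424)) = 4/(-3 + ((a² + a²) + 424)) = 4/(-3 + (2*a² + 424)) = 4/(-3 + (424 + 2*a²)) = 4/(421 + 2*a²))
E(-389/(-146)) - (-287 - 299)*(-115) = 4/(421 + 2*(-389/(-146))²) - (-287 - 299)*(-115) = 4/(421 + 2*(-389*(-1/146))²) - (-586)*(-115) = 4/(421 + 2*(389/146)²) - 1*67390 = 4/(421 + 2*(151321/21316)) - 67390 = 4/(421 + 151321/10658) - 67390 = 4/(4638339/10658) - 67390 = 4*(10658/4638339) - 67390 = 42632/4638339 - 67390 = -312577622578/4638339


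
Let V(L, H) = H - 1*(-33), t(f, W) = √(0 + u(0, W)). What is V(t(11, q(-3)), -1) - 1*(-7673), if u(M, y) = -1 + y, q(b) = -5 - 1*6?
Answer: 7705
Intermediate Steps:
q(b) = -11 (q(b) = -5 - 6 = -11)
t(f, W) = √(-1 + W) (t(f, W) = √(0 + (-1 + W)) = √(-1 + W))
V(L, H) = 33 + H (V(L, H) = H + 33 = 33 + H)
V(t(11, q(-3)), -1) - 1*(-7673) = (33 - 1) - 1*(-7673) = 32 + 7673 = 7705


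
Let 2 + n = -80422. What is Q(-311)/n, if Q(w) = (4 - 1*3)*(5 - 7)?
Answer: 1/40212 ≈ 2.4868e-5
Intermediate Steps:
Q(w) = -2 (Q(w) = (4 - 3)*(-2) = 1*(-2) = -2)
n = -80424 (n = -2 - 80422 = -80424)
Q(-311)/n = -2/(-80424) = -2*(-1/80424) = 1/40212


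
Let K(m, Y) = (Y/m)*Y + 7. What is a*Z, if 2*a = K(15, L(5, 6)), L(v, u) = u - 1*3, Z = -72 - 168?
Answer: -912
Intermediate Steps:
Z = -240
L(v, u) = -3 + u (L(v, u) = u - 3 = -3 + u)
K(m, Y) = 7 + Y²/m (K(m, Y) = Y²/m + 7 = 7 + Y²/m)
a = 19/5 (a = (7 + (-3 + 6)²/15)/2 = (7 + 3²*(1/15))/2 = (7 + 9*(1/15))/2 = (7 + ⅗)/2 = (½)*(38/5) = 19/5 ≈ 3.8000)
a*Z = (19/5)*(-240) = -912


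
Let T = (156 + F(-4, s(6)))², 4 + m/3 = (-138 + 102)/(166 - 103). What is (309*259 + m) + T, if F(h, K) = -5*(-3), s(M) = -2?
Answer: 764808/7 ≈ 1.0926e+5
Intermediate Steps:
m = -96/7 (m = -12 + 3*((-138 + 102)/(166 - 103)) = -12 + 3*(-36/63) = -12 + 3*(-36*1/63) = -12 + 3*(-4/7) = -12 - 12/7 = -96/7 ≈ -13.714)
F(h, K) = 15
T = 29241 (T = (156 + 15)² = 171² = 29241)
(309*259 + m) + T = (309*259 - 96/7) + 29241 = (80031 - 96/7) + 29241 = 560121/7 + 29241 = 764808/7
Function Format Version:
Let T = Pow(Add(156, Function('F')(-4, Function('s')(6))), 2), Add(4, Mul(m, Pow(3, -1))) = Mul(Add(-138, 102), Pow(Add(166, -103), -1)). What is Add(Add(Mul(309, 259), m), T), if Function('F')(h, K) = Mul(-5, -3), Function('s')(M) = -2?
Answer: Rational(764808, 7) ≈ 1.0926e+5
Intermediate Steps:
m = Rational(-96, 7) (m = Add(-12, Mul(3, Mul(Add(-138, 102), Pow(Add(166, -103), -1)))) = Add(-12, Mul(3, Mul(-36, Pow(63, -1)))) = Add(-12, Mul(3, Mul(-36, Rational(1, 63)))) = Add(-12, Mul(3, Rational(-4, 7))) = Add(-12, Rational(-12, 7)) = Rational(-96, 7) ≈ -13.714)
Function('F')(h, K) = 15
T = 29241 (T = Pow(Add(156, 15), 2) = Pow(171, 2) = 29241)
Add(Add(Mul(309, 259), m), T) = Add(Add(Mul(309, 259), Rational(-96, 7)), 29241) = Add(Add(80031, Rational(-96, 7)), 29241) = Add(Rational(560121, 7), 29241) = Rational(764808, 7)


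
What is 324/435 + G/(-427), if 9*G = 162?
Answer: 43506/61915 ≈ 0.70267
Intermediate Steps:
G = 18 (G = (1/9)*162 = 18)
324/435 + G/(-427) = 324/435 + 18/(-427) = 324*(1/435) + 18*(-1/427) = 108/145 - 18/427 = 43506/61915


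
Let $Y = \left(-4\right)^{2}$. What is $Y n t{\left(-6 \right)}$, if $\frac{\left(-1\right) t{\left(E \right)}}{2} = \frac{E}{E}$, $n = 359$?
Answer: $-11488$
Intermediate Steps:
$t{\left(E \right)} = -2$ ($t{\left(E \right)} = - 2 \frac{E}{E} = \left(-2\right) 1 = -2$)
$Y = 16$
$Y n t{\left(-6 \right)} = 16 \cdot 359 \left(-2\right) = 16 \left(-718\right) = -11488$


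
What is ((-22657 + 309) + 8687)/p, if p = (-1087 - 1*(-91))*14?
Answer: 13661/13944 ≈ 0.97970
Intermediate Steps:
p = -13944 (p = (-1087 + 91)*14 = -996*14 = -13944)
((-22657 + 309) + 8687)/p = ((-22657 + 309) + 8687)/(-13944) = (-22348 + 8687)*(-1/13944) = -13661*(-1/13944) = 13661/13944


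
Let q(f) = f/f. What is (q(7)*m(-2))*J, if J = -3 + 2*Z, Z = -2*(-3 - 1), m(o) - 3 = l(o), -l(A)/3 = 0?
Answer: 39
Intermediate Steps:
l(A) = 0 (l(A) = -3*0 = 0)
m(o) = 3 (m(o) = 3 + 0 = 3)
q(f) = 1
Z = 8 (Z = -2*(-4) = 8)
J = 13 (J = -3 + 2*8 = -3 + 16 = 13)
(q(7)*m(-2))*J = (1*3)*13 = 3*13 = 39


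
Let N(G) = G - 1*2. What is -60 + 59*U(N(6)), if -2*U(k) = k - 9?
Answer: 175/2 ≈ 87.500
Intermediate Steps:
N(G) = -2 + G (N(G) = G - 2 = -2 + G)
U(k) = 9/2 - k/2 (U(k) = -(k - 9)/2 = -(-9 + k)/2 = 9/2 - k/2)
-60 + 59*U(N(6)) = -60 + 59*(9/2 - (-2 + 6)/2) = -60 + 59*(9/2 - ½*4) = -60 + 59*(9/2 - 2) = -60 + 59*(5/2) = -60 + 295/2 = 175/2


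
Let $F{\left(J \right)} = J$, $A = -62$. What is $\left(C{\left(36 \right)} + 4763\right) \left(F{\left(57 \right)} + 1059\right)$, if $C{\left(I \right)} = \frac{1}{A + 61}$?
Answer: $5314392$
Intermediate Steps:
$C{\left(I \right)} = -1$ ($C{\left(I \right)} = \frac{1}{-62 + 61} = \frac{1}{-1} = -1$)
$\left(C{\left(36 \right)} + 4763\right) \left(F{\left(57 \right)} + 1059\right) = \left(-1 + 4763\right) \left(57 + 1059\right) = 4762 \cdot 1116 = 5314392$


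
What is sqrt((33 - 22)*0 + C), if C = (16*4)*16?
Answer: 32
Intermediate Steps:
C = 1024 (C = 64*16 = 1024)
sqrt((33 - 22)*0 + C) = sqrt((33 - 22)*0 + 1024) = sqrt(11*0 + 1024) = sqrt(0 + 1024) = sqrt(1024) = 32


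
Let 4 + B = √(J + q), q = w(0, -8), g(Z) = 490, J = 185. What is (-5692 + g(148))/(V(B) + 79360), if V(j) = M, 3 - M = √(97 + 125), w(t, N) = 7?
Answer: -412846326/6298485547 - 5202*√222/6298485547 ≈ -0.065559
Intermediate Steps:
q = 7
M = 3 - √222 (M = 3 - √(97 + 125) = 3 - √222 ≈ -11.900)
B = -4 + 8*√3 (B = -4 + √(185 + 7) = -4 + √192 = -4 + 8*√3 ≈ 9.8564)
V(j) = 3 - √222
(-5692 + g(148))/(V(B) + 79360) = (-5692 + 490)/((3 - √222) + 79360) = -5202/(79363 - √222)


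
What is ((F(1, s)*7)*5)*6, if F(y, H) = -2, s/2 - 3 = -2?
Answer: -420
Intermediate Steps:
s = 2 (s = 6 + 2*(-2) = 6 - 4 = 2)
((F(1, s)*7)*5)*6 = (-2*7*5)*6 = -14*5*6 = -70*6 = -420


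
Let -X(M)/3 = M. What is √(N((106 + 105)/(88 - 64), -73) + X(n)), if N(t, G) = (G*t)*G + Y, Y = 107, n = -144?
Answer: √6824130/12 ≈ 217.69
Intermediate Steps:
X(M) = -3*M
N(t, G) = 107 + t*G² (N(t, G) = (G*t)*G + 107 = t*G² + 107 = 107 + t*G²)
√(N((106 + 105)/(88 - 64), -73) + X(n)) = √((107 + ((106 + 105)/(88 - 64))*(-73)²) - 3*(-144)) = √((107 + (211/24)*5329) + 432) = √((107 + 1124419/24) + 432) = √(1126987/24 + 432) = √(1137355/24) = √6824130/12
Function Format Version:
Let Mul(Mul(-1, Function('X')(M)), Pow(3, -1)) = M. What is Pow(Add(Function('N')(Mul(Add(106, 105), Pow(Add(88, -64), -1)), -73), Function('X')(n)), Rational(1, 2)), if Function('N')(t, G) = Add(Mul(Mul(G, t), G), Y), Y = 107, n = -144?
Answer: Mul(Rational(1, 12), Pow(6824130, Rational(1, 2))) ≈ 217.69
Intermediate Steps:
Function('X')(M) = Mul(-3, M)
Function('N')(t, G) = Add(107, Mul(t, Pow(G, 2))) (Function('N')(t, G) = Add(Mul(Mul(G, t), G), 107) = Add(Mul(t, Pow(G, 2)), 107) = Add(107, Mul(t, Pow(G, 2))))
Pow(Add(Function('N')(Mul(Add(106, 105), Pow(Add(88, -64), -1)), -73), Function('X')(n)), Rational(1, 2)) = Pow(Add(Add(107, Mul(Mul(Add(106, 105), Pow(Add(88, -64), -1)), Pow(-73, 2))), Mul(-3, -144)), Rational(1, 2)) = Pow(Add(Add(107, Mul(Mul(211, Pow(24, -1)), 5329)), 432), Rational(1, 2)) = Pow(Add(Add(107, Mul(Mul(211, Rational(1, 24)), 5329)), 432), Rational(1, 2)) = Pow(Add(Add(107, Mul(Rational(211, 24), 5329)), 432), Rational(1, 2)) = Pow(Add(Add(107, Rational(1124419, 24)), 432), Rational(1, 2)) = Pow(Add(Rational(1126987, 24), 432), Rational(1, 2)) = Pow(Rational(1137355, 24), Rational(1, 2)) = Mul(Rational(1, 12), Pow(6824130, Rational(1, 2)))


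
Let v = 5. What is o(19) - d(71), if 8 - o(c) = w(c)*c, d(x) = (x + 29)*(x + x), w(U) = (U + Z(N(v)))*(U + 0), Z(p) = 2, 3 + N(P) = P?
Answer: -21773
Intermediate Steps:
N(P) = -3 + P
w(U) = U*(2 + U) (w(U) = (U + 2)*(U + 0) = (2 + U)*U = U*(2 + U))
d(x) = 2*x*(29 + x) (d(x) = (29 + x)*(2*x) = 2*x*(29 + x))
o(c) = 8 - c²*(2 + c) (o(c) = 8 - c*(2 + c)*c = 8 - c²*(2 + c))
o(19) - d(71) = (8 - 1*19²*(2 + 19)) - 2*71*(29 + 71) = (8 - 1*361*21) - 2*71*100 = (8 - 7581) - 1*14200 = -7573 - 14200 = -21773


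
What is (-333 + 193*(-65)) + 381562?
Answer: 368684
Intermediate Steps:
(-333 + 193*(-65)) + 381562 = (-333 - 12545) + 381562 = -12878 + 381562 = 368684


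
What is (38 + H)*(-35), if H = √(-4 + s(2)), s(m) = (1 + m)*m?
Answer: -1330 - 35*√2 ≈ -1379.5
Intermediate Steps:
s(m) = m*(1 + m)
H = √2 (H = √(-4 + 2*(1 + 2)) = √(-4 + 2*3) = √(-4 + 6) = √2 ≈ 1.4142)
(38 + H)*(-35) = (38 + √2)*(-35) = -1330 - 35*√2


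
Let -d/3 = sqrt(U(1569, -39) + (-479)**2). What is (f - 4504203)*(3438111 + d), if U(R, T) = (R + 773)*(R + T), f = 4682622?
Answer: 613424326509 - 535257*sqrt(3812701) ≈ 6.1238e+11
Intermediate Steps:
U(R, T) = (773 + R)*(R + T)
d = -3*sqrt(3812701) (d = -3*sqrt((1569**2 + 773*1569 + 773*(-39) + 1569*(-39)) + (-479)**2) = -3*sqrt((2461761 + 1212837 - 30147 - 61191) + 229441) = -3*sqrt(3583260 + 229441) = -3*sqrt(3812701) ≈ -5857.8)
(f - 4504203)*(3438111 + d) = (4682622 - 4504203)*(3438111 - 3*sqrt(3812701)) = 178419*(3438111 - 3*sqrt(3812701)) = 613424326509 - 535257*sqrt(3812701)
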